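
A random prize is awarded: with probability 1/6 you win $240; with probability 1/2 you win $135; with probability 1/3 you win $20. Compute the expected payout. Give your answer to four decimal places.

114.1667

E[payout] = 240·1/6 + 135·1/2 + 20·1/3
 = 40 + 135/2 + 20/3
 = 685/6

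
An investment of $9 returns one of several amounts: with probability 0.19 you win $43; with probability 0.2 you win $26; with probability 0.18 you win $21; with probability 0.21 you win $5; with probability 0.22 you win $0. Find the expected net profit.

E[payout] = 43·0.19 + 26·0.2 + 21·0.18 + 5·0.21 + 0·0.22
 = 8.17 + 5.2 + 3.78 + 1.05 + 0
 = 18.2
Net = 18.2 - 9 = 9.2

9.2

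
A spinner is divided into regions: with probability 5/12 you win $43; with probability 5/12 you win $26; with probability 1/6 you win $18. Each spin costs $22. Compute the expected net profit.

9.75

E[payout] = 43·5/12 + 26·5/12 + 18·1/6
 = 215/12 + 65/6 + 3
 = 127/4
Net = 127/4 - 22 = 39/4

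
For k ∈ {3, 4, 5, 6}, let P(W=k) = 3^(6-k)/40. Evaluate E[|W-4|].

0.8

E[|W-4|] = Σ |w-4|·P(W=w)
 = 1·27/40 + 0·9/40 + 1·3/40 + 2·1/40
 = 27/40 + 0 + 3/40 + 1/20
 = 4/5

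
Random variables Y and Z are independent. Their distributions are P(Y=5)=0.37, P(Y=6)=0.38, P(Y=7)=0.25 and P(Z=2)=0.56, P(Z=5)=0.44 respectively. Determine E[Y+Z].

E[Y+Z] = Σ_y Σ_z (y+z) · P(Y=y)P(Z=z)
 = 7·0.2072 + 10·0.1628 + 8·0.2128 + 11·0.1672 + 9·0.14 + 12·0.11
 = 1.4504 + 1.628 + 1.7024 + 1.8392 + 1.26 + 1.32
 = 9.2

9.2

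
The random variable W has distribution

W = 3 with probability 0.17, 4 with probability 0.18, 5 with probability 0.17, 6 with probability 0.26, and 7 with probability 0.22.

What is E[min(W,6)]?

E[min(W,6)] = Σ min(w,6)·P(W=w)
 = 3·0.17 + 4·0.18 + 5·0.17 + 6·0.26 + 6·0.22
 = 0.51 + 0.72 + 0.85 + 1.56 + 1.32
 = 4.96

4.96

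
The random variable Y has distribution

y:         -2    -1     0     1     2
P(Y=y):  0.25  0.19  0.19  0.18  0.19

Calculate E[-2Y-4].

E[-2Y-4] = Σ (-2y-4)·P(Y=y)
 = 0·0.25 + (-2)·0.19 + (-4)·0.19 + (-6)·0.18 + (-8)·0.19
 = 0 + (-0.38) + (-0.76) + (-1.08) + (-1.52)
 = -3.74

-3.74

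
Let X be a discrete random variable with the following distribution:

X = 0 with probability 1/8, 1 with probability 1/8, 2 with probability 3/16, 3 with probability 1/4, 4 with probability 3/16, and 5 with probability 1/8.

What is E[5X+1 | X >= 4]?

23

P(X >= 4) = 3/16 + 1/8 = 5/16.
E[5X+1 | X >= 4] = [21·3/16 + 26·1/8] / (5/16)
 = 115/16 / (5/16)
 = 23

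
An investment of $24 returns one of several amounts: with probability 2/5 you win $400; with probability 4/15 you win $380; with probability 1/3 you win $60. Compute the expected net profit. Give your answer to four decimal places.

E[payout] = 400·2/5 + 380·4/15 + 60·1/3
 = 160 + 304/3 + 20
 = 844/3
Net = 844/3 - 24 = 772/3

257.3333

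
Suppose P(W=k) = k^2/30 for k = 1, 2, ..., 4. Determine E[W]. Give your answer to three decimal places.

E[W] = Σ w·P(W=w)
 = 1·1/30 + 2·2/15 + 3·3/10 + 4·8/15
 = 1/30 + 4/15 + 9/10 + 32/15
 = 10/3

3.333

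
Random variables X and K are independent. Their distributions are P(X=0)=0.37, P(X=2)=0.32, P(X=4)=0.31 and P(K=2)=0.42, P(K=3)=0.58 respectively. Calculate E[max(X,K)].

E[max(X,K)] = Σ_x Σ_k max(x,k) · P(X=x)P(K=k)
 = 2·0.1554 + 3·0.2146 + 2·0.1344 + 3·0.1856 + 4·0.1302 + 4·0.1798
 = 0.3108 + 0.6438 + 0.2688 + 0.5568 + 0.5208 + 0.7192
 = 3.0202

3.0202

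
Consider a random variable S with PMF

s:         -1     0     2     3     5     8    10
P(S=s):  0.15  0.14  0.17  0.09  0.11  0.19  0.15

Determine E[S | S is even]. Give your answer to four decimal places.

5.1692

P(S is even) = 0.14 + 0.17 + 0.19 + 0.15 = 0.65.
E[S | S is even] = [0·0.14 + 2·0.17 + 8·0.19 + 10·0.15] / 0.65
 = 3.36 / 0.65
 = 336/65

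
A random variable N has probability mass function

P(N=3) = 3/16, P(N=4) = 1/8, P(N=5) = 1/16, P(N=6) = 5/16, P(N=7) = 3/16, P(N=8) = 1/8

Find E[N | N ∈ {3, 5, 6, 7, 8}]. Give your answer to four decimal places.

5.7857

P(N ∈ {3, 5, 6, 7, 8}) = 3/16 + 1/16 + 5/16 + 3/16 + 1/8 = 7/8.
E[N | N ∈ {3, 5, 6, 7, 8}] = [3·3/16 + 5·1/16 + 6·5/16 + 7·3/16 + 8·1/8] / (7/8)
 = 81/16 / (7/8)
 = 81/14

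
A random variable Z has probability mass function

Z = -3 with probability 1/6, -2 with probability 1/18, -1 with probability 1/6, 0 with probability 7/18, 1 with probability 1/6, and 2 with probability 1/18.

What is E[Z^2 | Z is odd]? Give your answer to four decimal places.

3.6667

P(Z is odd) = 1/6 + 1/6 + 1/6 = 1/2.
E[Z^2 | Z is odd] = [9·1/6 + 1·1/6 + 1·1/6] / (1/2)
 = 11/6 / (1/2)
 = 11/3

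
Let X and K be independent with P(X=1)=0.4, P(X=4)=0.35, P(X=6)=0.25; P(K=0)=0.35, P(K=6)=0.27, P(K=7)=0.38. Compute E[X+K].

E[X+K] = Σ_x Σ_k (x+k) · P(X=x)P(K=k)
 = 1·0.14 + 7·0.108 + 8·0.152 + 4·0.1225 + 10·0.0945 + 11·0.133 + 6·0.0875 + 12·0.0675 + 13·0.095
 = 0.14 + 0.756 + 1.216 + 0.49 + 0.945 + 1.463 + 0.525 + 0.81 + 1.235
 = 7.58

7.58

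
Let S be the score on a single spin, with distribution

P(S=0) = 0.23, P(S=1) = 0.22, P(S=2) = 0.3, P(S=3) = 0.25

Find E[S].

E[S] = Σ s·P(S=s)
 = 0·0.23 + 1·0.22 + 2·0.3 + 3·0.25
 = 0 + 0.22 + 0.6 + 0.75
 = 1.57

1.57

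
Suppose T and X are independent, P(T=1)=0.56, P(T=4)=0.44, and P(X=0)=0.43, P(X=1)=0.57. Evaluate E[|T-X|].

1.75

E[|T-X|] = Σ_t Σ_x |t-x| · P(T=t)P(X=x)
 = 1·0.2408 + 0·0.3192 + 4·0.1892 + 3·0.2508
 = 0.2408 + 0 + 0.7568 + 0.7524
 = 1.75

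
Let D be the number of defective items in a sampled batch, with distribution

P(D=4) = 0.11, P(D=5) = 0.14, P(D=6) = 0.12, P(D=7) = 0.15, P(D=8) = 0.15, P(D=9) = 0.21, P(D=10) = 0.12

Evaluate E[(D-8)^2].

E[(D-8)^2] = Σ (d-8)^2·P(D=d)
 = 16·0.11 + 9·0.14 + 4·0.12 + 1·0.15 + 0·0.15 + 1·0.21 + 4·0.12
 = 1.76 + 1.26 + 0.48 + 0.15 + 0 + 0.21 + 0.48
 = 4.34

4.34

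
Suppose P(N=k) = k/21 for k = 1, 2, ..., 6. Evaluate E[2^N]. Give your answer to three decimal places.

30.571

E[2^N] = Σ 2^n·P(N=n)
 = 2·1/21 + 4·2/21 + 8·1/7 + 16·4/21 + 32·5/21 + 64·2/7
 = 2/21 + 8/21 + 8/7 + 64/21 + 160/21 + 128/7
 = 214/7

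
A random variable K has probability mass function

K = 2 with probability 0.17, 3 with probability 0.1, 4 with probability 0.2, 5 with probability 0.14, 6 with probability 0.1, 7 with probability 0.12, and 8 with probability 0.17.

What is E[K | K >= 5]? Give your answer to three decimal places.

6.604

P(K >= 5) = 0.14 + 0.1 + 0.12 + 0.17 = 0.53.
E[K | K >= 5] = [5·0.14 + 6·0.1 + 7·0.12 + 8·0.17] / 0.53
 = 3.5 / 0.53
 = 350/53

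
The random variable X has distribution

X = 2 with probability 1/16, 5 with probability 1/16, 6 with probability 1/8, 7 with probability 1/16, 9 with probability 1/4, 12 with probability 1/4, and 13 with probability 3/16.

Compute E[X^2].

97.3125

E[X^2] = Σ x^2·P(X=x)
 = 4·1/16 + 25·1/16 + 36·1/8 + 49·1/16 + 81·1/4 + 144·1/4 + 169·3/16
 = 1/4 + 25/16 + 9/2 + 49/16 + 81/4 + 36 + 507/16
 = 1557/16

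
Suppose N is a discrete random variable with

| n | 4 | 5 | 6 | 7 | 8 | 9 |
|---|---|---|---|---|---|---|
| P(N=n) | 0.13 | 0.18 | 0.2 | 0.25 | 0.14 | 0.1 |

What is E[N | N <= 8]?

P(N <= 8) = 0.13 + 0.18 + 0.2 + 0.25 + 0.14 = 0.9.
E[N | N <= 8] = [4·0.13 + 5·0.18 + 6·0.2 + 7·0.25 + 8·0.14] / 0.9
 = 5.49 / 0.9
 = 61/10

6.1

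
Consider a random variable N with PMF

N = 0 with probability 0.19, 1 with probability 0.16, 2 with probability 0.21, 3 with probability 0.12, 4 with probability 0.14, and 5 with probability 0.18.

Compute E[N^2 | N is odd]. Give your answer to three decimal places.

P(N is odd) = 0.16 + 0.12 + 0.18 = 0.46.
E[N^2 | N is odd] = [1·0.16 + 9·0.12 + 25·0.18] / 0.46
 = 5.74 / 0.46
 = 287/23

12.478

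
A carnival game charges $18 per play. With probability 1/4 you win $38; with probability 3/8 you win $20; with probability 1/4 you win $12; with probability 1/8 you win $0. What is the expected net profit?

E[payout] = 38·1/4 + 20·3/8 + 12·1/4 + 0·1/8
 = 19/2 + 15/2 + 3 + 0
 = 20
Net = 20 - 18 = 2

2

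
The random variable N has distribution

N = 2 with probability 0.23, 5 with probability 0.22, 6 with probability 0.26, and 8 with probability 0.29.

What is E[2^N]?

E[2^N] = Σ 2^n·P(N=n)
 = 4·0.23 + 32·0.22 + 64·0.26 + 256·0.29
 = 0.92 + 7.04 + 16.64 + 74.24
 = 98.84

98.84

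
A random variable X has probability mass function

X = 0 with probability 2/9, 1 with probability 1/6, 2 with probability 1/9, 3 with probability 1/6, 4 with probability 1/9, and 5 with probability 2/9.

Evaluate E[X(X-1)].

7

E[X(X-1)] = Σ x(x-1)·P(X=x)
 = 0·2/9 + 0·1/6 + 2·1/9 + 6·1/6 + 12·1/9 + 20·2/9
 = 0 + 0 + 2/9 + 1 + 4/3 + 40/9
 = 7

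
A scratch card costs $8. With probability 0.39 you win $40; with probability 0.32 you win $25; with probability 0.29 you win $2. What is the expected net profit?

E[payout] = 40·0.39 + 25·0.32 + 2·0.29
 = 15.6 + 8 + 0.58
 = 24.18
Net = 24.18 - 8 = 16.18

16.18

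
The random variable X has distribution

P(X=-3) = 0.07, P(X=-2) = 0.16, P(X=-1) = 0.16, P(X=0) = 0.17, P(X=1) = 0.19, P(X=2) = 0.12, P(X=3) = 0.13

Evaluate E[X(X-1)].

E[X(X-1)] = Σ x(x-1)·P(X=x)
 = 12·0.07 + 6·0.16 + 2·0.16 + 0·0.17 + 0·0.19 + 2·0.12 + 6·0.13
 = 0.84 + 0.96 + 0.32 + 0 + 0 + 0.24 + 0.78
 = 3.14

3.14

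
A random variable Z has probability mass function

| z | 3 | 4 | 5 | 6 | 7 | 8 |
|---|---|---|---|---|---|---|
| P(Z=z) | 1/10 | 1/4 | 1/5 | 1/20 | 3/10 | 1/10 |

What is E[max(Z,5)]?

5.95

E[max(Z,5)] = Σ max(z,5)·P(Z=z)
 = 5·1/10 + 5·1/4 + 5·1/5 + 6·1/20 + 7·3/10 + 8·1/10
 = 1/2 + 5/4 + 1 + 3/10 + 21/10 + 4/5
 = 119/20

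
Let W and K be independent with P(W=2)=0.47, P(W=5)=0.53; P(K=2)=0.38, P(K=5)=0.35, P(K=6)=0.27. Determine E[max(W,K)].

4.7342

E[max(W,K)] = Σ_w Σ_k max(w,k) · P(W=w)P(K=k)
 = 2·0.1786 + 5·0.1645 + 6·0.1269 + 5·0.2014 + 5·0.1855 + 6·0.1431
 = 0.3572 + 0.8225 + 0.7614 + 1.007 + 0.9275 + 0.8586
 = 4.7342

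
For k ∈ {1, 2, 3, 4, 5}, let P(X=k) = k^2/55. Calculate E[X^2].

E[X^2] = Σ x^2·P(X=x)
 = 1·1/55 + 4·4/55 + 9·9/55 + 16·16/55 + 25·5/11
 = 1/55 + 16/55 + 81/55 + 256/55 + 125/11
 = 89/5

17.8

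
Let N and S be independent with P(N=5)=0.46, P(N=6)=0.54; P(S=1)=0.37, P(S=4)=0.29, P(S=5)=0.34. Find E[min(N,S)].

3.23

E[min(N,S)] = Σ_n Σ_s min(n,s) · P(N=n)P(S=s)
 = 1·0.1702 + 4·0.1334 + 5·0.1564 + 1·0.1998 + 4·0.1566 + 5·0.1836
 = 0.1702 + 0.5336 + 0.782 + 0.1998 + 0.6264 + 0.918
 = 3.23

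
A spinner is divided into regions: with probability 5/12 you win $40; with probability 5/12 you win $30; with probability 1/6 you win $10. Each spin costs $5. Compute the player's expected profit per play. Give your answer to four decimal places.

25.8333

E[payout] = 40·5/12 + 30·5/12 + 10·1/6
 = 50/3 + 25/2 + 5/3
 = 185/6
Net = 185/6 - 5 = 155/6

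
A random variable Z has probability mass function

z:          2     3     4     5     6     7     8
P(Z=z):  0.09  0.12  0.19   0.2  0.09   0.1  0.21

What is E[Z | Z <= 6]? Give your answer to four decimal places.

P(Z <= 6) = 0.09 + 0.12 + 0.19 + 0.2 + 0.09 = 0.69.
E[Z | Z <= 6] = [2·0.09 + 3·0.12 + 4·0.19 + 5·0.2 + 6·0.09] / 0.69
 = 2.84 / 0.69
 = 284/69

4.1159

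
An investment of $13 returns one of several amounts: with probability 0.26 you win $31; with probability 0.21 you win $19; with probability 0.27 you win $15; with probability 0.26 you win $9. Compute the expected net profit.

5.44

E[payout] = 31·0.26 + 19·0.21 + 15·0.27 + 9·0.26
 = 8.06 + 3.99 + 4.05 + 2.34
 = 18.44
Net = 18.44 - 13 = 5.44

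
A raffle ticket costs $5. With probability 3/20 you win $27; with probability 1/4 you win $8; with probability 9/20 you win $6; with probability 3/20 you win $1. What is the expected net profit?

3.9

E[payout] = 27·3/20 + 8·1/4 + 6·9/20 + 1·3/20
 = 81/20 + 2 + 27/10 + 3/20
 = 89/10
Net = 89/10 - 5 = 39/10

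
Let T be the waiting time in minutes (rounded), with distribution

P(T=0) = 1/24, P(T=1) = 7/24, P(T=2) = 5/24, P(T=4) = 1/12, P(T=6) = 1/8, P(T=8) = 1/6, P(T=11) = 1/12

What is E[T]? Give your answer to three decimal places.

E[T] = Σ t·P(T=t)
 = 0·1/24 + 1·7/24 + 2·5/24 + 4·1/12 + 6·1/8 + 8·1/6 + 11·1/12
 = 0 + 7/24 + 5/12 + 1/3 + 3/4 + 4/3 + 11/12
 = 97/24

4.042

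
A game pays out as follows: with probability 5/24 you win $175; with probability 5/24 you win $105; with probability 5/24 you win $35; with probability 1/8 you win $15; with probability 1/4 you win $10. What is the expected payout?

70

E[payout] = 175·5/24 + 105·5/24 + 35·5/24 + 15·1/8 + 10·1/4
 = 875/24 + 175/8 + 175/24 + 15/8 + 5/2
 = 70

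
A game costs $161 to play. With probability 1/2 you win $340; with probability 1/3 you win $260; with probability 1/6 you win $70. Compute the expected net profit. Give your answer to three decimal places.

107.333

E[payout] = 340·1/2 + 260·1/3 + 70·1/6
 = 170 + 260/3 + 35/3
 = 805/3
Net = 805/3 - 161 = 322/3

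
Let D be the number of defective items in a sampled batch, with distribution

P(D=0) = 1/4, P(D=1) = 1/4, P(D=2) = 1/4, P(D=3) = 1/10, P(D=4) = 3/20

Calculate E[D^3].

14.55

E[D^3] = Σ d^3·P(D=d)
 = 0·1/4 + 1·1/4 + 8·1/4 + 27·1/10 + 64·3/20
 = 0 + 1/4 + 2 + 27/10 + 48/5
 = 291/20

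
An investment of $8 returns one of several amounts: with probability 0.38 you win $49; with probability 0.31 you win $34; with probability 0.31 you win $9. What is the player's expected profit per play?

23.95

E[payout] = 49·0.38 + 34·0.31 + 9·0.31
 = 18.62 + 10.54 + 2.79
 = 31.95
Net = 31.95 - 8 = 23.95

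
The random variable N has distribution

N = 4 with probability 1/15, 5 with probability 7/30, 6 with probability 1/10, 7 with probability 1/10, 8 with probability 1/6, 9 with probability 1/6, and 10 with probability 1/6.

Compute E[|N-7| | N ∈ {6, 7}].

0.5

P(N ∈ {6, 7}) = 1/10 + 1/10 = 1/5.
E[|N-7| | N ∈ {6, 7}] = [1·1/10 + 0·1/10] / (1/5)
 = 1/10 / (1/5)
 = 1/2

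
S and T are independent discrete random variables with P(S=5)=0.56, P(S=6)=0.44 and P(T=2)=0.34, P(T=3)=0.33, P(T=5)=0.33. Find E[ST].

18.0608

E[ST] = Σ_s Σ_t st · P(S=s)P(T=t)
 = 10·0.1904 + 15·0.1848 + 25·0.1848 + 12·0.1496 + 18·0.1452 + 30·0.1452
 = 1.904 + 2.772 + 4.62 + 1.7952 + 2.6136 + 4.356
 = 18.0608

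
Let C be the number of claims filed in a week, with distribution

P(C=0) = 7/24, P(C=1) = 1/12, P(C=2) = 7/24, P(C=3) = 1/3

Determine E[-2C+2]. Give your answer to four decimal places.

-1.3333

E[-2C+2] = Σ (-2c+2)·P(C=c)
 = 2·7/24 + 0·1/12 + (-2)·7/24 + (-4)·1/3
 = 7/12 + 0 + (-7/12) + (-4/3)
 = -4/3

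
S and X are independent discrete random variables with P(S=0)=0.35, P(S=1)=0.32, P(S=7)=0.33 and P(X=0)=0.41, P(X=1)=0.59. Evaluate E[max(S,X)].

E[max(S,X)] = Σ_s Σ_x max(s,x) · P(S=s)P(X=x)
 = 0·0.1435 + 1·0.2065 + 1·0.1312 + 1·0.1888 + 7·0.1353 + 7·0.1947
 = 0 + 0.2065 + 0.1312 + 0.1888 + 0.9471 + 1.3629
 = 2.8365

2.8365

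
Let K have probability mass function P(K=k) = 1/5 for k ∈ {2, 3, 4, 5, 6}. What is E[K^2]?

18

E[K^2] = Σ k^2·P(K=k)
 = 4·1/5 + 9·1/5 + 16·1/5 + 25·1/5 + 36·1/5
 = 4/5 + 9/5 + 16/5 + 5 + 36/5
 = 18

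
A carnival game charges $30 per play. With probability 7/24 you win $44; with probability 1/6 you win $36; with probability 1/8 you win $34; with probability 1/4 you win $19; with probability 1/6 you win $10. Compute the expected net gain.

E[payout] = 44·7/24 + 36·1/6 + 34·1/8 + 19·1/4 + 10·1/6
 = 77/6 + 6 + 17/4 + 19/4 + 5/3
 = 59/2
Net = 59/2 - 30 = -1/2

-0.5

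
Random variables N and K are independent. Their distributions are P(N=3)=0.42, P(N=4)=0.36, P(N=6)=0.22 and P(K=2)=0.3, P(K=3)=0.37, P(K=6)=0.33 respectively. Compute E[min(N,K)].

3.0366

E[min(N,K)] = Σ_n Σ_k min(n,k) · P(N=n)P(K=k)
 = 2·0.126 + 3·0.1554 + 3·0.1386 + 2·0.108 + 3·0.1332 + 4·0.1188 + 2·0.066 + 3·0.0814 + 6·0.0726
 = 0.252 + 0.4662 + 0.4158 + 0.216 + 0.3996 + 0.4752 + 0.132 + 0.2442 + 0.4356
 = 3.0366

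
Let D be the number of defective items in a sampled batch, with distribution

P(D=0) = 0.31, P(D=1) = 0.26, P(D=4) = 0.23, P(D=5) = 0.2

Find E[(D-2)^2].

E[(D-2)^2] = Σ (d-2)^2·P(D=d)
 = 4·0.31 + 1·0.26 + 4·0.23 + 9·0.2
 = 1.24 + 0.26 + 0.92 + 1.8
 = 4.22

4.22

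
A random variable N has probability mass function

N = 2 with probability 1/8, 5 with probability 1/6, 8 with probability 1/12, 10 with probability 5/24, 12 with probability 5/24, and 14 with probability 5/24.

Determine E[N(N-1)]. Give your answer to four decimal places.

E[N(N-1)] = Σ n(n-1)·P(N=n)
 = 2·1/8 + 20·1/6 + 56·1/12 + 90·5/24 + 132·5/24 + 182·5/24
 = 1/4 + 10/3 + 14/3 + 75/4 + 55/2 + 455/12
 = 1109/12

92.4167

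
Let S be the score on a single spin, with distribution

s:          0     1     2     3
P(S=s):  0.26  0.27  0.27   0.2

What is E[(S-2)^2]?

1.51

E[(S-2)^2] = Σ (s-2)^2·P(S=s)
 = 4·0.26 + 1·0.27 + 0·0.27 + 1·0.2
 = 1.04 + 0.27 + 0 + 0.2
 = 1.51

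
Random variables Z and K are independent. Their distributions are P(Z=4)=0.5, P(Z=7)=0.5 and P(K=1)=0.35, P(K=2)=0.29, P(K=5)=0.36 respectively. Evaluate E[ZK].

E[ZK] = Σ_z Σ_k zk · P(Z=z)P(K=k)
 = 4·0.175 + 8·0.145 + 20·0.18 + 7·0.175 + 14·0.145 + 35·0.18
 = 0.7 + 1.16 + 3.6 + 1.225 + 2.03 + 6.3
 = 15.015

15.015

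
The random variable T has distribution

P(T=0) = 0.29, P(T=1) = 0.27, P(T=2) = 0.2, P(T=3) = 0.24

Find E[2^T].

3.55

E[2^T] = Σ 2^t·P(T=t)
 = 1·0.29 + 2·0.27 + 4·0.2 + 8·0.24
 = 0.29 + 0.54 + 0.8 + 1.92
 = 3.55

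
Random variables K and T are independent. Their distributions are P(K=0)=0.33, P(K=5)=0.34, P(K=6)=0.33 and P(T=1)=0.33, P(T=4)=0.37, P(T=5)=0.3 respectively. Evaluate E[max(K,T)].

E[max(K,T)] = Σ_k Σ_t max(k,t) · P(K=k)P(T=t)
 = 1·0.1089 + 4·0.1221 + 5·0.099 + 5·0.1122 + 5·0.1258 + 5·0.102 + 6·0.1089 + 6·0.1221 + 6·0.099
 = 0.1089 + 0.4884 + 0.495 + 0.561 + 0.629 + 0.51 + 0.6534 + 0.7326 + 0.594
 = 4.7723

4.7723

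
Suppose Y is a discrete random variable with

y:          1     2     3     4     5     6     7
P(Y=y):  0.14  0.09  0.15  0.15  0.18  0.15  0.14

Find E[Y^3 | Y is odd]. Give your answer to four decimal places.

122.4754

P(Y is odd) = 0.14 + 0.15 + 0.18 + 0.14 = 0.61.
E[Y^3 | Y is odd] = [1·0.14 + 27·0.15 + 125·0.18 + 343·0.14] / 0.61
 = 74.71 / 0.61
 = 7471/61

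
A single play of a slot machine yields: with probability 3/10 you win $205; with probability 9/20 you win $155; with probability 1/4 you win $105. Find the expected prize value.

157.5

E[payout] = 205·3/10 + 155·9/20 + 105·1/4
 = 123/2 + 279/4 + 105/4
 = 315/2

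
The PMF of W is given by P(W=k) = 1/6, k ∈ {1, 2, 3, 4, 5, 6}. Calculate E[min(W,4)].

E[min(W,4)] = Σ min(w,4)·P(W=w)
 = 1·1/6 + 2·1/6 + 3·1/6 + 4·1/6 + 4·1/6 + 4·1/6
 = 1/6 + 1/3 + 1/2 + 2/3 + 2/3 + 2/3
 = 3

3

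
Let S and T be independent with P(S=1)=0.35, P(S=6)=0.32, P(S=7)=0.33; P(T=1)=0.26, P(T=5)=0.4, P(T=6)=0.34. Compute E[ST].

19.694

E[ST] = Σ_s Σ_t st · P(S=s)P(T=t)
 = 1·0.091 + 5·0.14 + 6·0.119 + 6·0.0832 + 30·0.128 + 36·0.1088 + 7·0.0858 + 35·0.132 + 42·0.1122
 = 0.091 + 0.7 + 0.714 + 0.4992 + 3.84 + 3.9168 + 0.6006 + 4.62 + 4.7124
 = 19.694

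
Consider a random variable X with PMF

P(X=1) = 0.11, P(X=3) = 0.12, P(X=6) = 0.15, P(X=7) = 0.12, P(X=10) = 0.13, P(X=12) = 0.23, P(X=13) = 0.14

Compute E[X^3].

911.93

E[X^3] = Σ x^3·P(X=x)
 = 1·0.11 + 27·0.12 + 216·0.15 + 343·0.12 + 1000·0.13 + 1728·0.23 + 2197·0.14
 = 0.11 + 3.24 + 32.4 + 41.16 + 130 + 397.44 + 307.58
 = 911.93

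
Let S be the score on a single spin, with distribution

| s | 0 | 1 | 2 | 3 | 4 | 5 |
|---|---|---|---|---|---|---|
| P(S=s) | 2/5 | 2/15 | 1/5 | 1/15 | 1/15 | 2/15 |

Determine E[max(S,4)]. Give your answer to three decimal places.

E[max(S,4)] = Σ max(s,4)·P(S=s)
 = 4·2/5 + 4·2/15 + 4·1/5 + 4·1/15 + 4·1/15 + 5·2/15
 = 8/5 + 8/15 + 4/5 + 4/15 + 4/15 + 2/3
 = 62/15

4.133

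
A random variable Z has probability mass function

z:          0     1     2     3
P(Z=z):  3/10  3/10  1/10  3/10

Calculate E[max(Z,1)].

1.7

E[max(Z,1)] = Σ max(z,1)·P(Z=z)
 = 1·3/10 + 1·3/10 + 2·1/10 + 3·3/10
 = 3/10 + 3/10 + 1/5 + 9/10
 = 17/10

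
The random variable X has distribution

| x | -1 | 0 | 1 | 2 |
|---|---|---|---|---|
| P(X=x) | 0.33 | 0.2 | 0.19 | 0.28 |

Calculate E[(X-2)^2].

E[(X-2)^2] = Σ (x-2)^2·P(X=x)
 = 9·0.33 + 4·0.2 + 1·0.19 + 0·0.28
 = 2.97 + 0.8 + 0.19 + 0
 = 3.96

3.96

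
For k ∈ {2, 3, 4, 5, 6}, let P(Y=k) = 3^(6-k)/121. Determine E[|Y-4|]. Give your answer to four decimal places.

E[|Y-4|] = Σ |y-4|·P(Y=y)
 = 2·81/121 + 1·27/121 + 0·9/121 + 1·3/121 + 2·1/121
 = 162/121 + 27/121 + 0 + 3/121 + 2/121
 = 194/121

1.6033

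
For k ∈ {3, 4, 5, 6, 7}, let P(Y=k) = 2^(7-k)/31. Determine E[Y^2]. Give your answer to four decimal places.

15.9032

E[Y^2] = Σ y^2·P(Y=y)
 = 9·16/31 + 16·8/31 + 25·4/31 + 36·2/31 + 49·1/31
 = 144/31 + 128/31 + 100/31 + 72/31 + 49/31
 = 493/31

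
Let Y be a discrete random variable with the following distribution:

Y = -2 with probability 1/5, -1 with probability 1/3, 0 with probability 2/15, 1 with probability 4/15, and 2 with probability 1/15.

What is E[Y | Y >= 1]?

P(Y >= 1) = 4/15 + 1/15 = 1/3.
E[Y | Y >= 1] = [1·4/15 + 2·1/15] / (1/3)
 = 2/5 / (1/3)
 = 6/5

1.2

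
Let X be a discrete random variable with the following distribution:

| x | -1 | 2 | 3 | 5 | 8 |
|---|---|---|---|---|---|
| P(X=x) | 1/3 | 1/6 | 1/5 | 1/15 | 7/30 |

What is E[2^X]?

E[2^X] = Σ 2^x·P(X=x)
 = 1/2·1/3 + 4·1/6 + 8·1/5 + 32·1/15 + 256·7/30
 = 1/6 + 2/3 + 8/5 + 32/15 + 896/15
 = 643/10

64.3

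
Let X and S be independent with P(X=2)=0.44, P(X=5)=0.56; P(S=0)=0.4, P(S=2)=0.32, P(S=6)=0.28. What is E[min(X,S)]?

1.6704

E[min(X,S)] = Σ_x Σ_s min(x,s) · P(X=x)P(S=s)
 = 0·0.176 + 2·0.1408 + 2·0.1232 + 0·0.224 + 2·0.1792 + 5·0.1568
 = 0 + 0.2816 + 0.2464 + 0 + 0.3584 + 0.784
 = 1.6704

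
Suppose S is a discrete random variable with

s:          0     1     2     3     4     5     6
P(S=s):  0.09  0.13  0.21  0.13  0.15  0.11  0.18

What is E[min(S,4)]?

2.7

E[min(S,4)] = Σ min(s,4)·P(S=s)
 = 0·0.09 + 1·0.13 + 2·0.21 + 3·0.13 + 4·0.15 + 4·0.11 + 4·0.18
 = 0 + 0.13 + 0.42 + 0.39 + 0.6 + 0.44 + 0.72
 = 2.7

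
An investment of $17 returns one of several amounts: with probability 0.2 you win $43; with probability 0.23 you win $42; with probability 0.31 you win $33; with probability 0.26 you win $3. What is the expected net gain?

E[payout] = 43·0.2 + 42·0.23 + 33·0.31 + 3·0.26
 = 8.6 + 9.66 + 10.23 + 0.78
 = 29.27
Net = 29.27 - 17 = 12.27

12.27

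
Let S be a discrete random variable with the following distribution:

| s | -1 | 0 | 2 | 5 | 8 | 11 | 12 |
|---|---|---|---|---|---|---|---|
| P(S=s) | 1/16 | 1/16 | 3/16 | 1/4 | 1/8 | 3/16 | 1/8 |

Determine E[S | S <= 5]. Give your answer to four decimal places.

P(S <= 5) = 1/16 + 1/16 + 3/16 + 1/4 = 9/16.
E[S | S <= 5] = [(-1)·1/16 + 0·1/16 + 2·3/16 + 5·1/4] / (9/16)
 = 25/16 / (9/16)
 = 25/9

2.7778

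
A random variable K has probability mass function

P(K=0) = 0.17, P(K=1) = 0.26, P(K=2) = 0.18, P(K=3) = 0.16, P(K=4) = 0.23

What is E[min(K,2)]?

1.4

E[min(K,2)] = Σ min(k,2)·P(K=k)
 = 0·0.17 + 1·0.26 + 2·0.18 + 2·0.16 + 2·0.23
 = 0 + 0.26 + 0.36 + 0.32 + 0.46
 = 1.4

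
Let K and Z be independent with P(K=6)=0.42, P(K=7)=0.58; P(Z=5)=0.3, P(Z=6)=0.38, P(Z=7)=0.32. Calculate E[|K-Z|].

E[|K-Z|] = Σ_k Σ_z |k-z| · P(K=k)P(Z=z)
 = 1·0.126 + 0·0.1596 + 1·0.1344 + 2·0.174 + 1·0.2204 + 0·0.1856
 = 0.126 + 0 + 0.1344 + 0.348 + 0.2204 + 0
 = 0.8288

0.8288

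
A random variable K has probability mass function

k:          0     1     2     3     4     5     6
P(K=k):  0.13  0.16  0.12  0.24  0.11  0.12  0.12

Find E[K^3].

55.56

E[K^3] = Σ k^3·P(K=k)
 = 0·0.13 + 1·0.16 + 8·0.12 + 27·0.24 + 64·0.11 + 125·0.12 + 216·0.12
 = 0 + 0.16 + 0.96 + 6.48 + 7.04 + 15 + 25.92
 = 55.56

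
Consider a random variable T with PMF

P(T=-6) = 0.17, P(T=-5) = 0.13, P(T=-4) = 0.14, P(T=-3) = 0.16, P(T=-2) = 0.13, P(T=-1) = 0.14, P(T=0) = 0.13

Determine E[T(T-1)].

16.82

E[T(T-1)] = Σ t(t-1)·P(T=t)
 = 42·0.17 + 30·0.13 + 20·0.14 + 12·0.16 + 6·0.13 + 2·0.14 + 0·0.13
 = 7.14 + 3.9 + 2.8 + 1.92 + 0.78 + 0.28 + 0
 = 16.82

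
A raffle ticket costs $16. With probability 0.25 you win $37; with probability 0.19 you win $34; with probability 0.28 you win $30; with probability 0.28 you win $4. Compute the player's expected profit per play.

E[payout] = 37·0.25 + 34·0.19 + 30·0.28 + 4·0.28
 = 9.25 + 6.46 + 8.4 + 1.12
 = 25.23
Net = 25.23 - 16 = 9.23

9.23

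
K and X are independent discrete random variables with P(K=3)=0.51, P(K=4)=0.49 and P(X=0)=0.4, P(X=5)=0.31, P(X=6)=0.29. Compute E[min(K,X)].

E[min(K,X)] = Σ_k Σ_x min(k,x) · P(K=k)P(X=x)
 = 0·0.204 + 3·0.1581 + 3·0.1479 + 0·0.196 + 4·0.1519 + 4·0.1421
 = 0 + 0.4743 + 0.4437 + 0 + 0.6076 + 0.5684
 = 2.094

2.094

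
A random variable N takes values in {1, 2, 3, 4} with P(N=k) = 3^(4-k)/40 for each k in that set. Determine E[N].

1.45

E[N] = Σ n·P(N=n)
 = 1·27/40 + 2·9/40 + 3·3/40 + 4·1/40
 = 27/40 + 9/20 + 9/40 + 1/10
 = 29/20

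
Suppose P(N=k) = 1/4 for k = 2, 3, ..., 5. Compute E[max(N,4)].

E[max(N,4)] = Σ max(n,4)·P(N=n)
 = 4·1/4 + 4·1/4 + 4·1/4 + 5·1/4
 = 1 + 1 + 1 + 5/4
 = 17/4

4.25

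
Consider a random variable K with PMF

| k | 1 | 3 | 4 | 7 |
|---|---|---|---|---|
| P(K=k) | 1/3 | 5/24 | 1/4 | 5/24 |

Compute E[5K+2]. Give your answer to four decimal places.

E[5K+2] = Σ (5k+2)·P(K=k)
 = 7·1/3 + 17·5/24 + 22·1/4 + 37·5/24
 = 7/3 + 85/24 + 11/2 + 185/24
 = 229/12

19.0833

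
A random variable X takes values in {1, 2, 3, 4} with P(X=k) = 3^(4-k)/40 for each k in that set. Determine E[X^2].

2.65

E[X^2] = Σ x^2·P(X=x)
 = 1·27/40 + 4·9/40 + 9·3/40 + 16·1/40
 = 27/40 + 9/10 + 27/40 + 2/5
 = 53/20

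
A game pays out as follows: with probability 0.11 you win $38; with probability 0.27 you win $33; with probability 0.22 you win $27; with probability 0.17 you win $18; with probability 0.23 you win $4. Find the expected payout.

23.01

E[payout] = 38·0.11 + 33·0.27 + 27·0.22 + 18·0.17 + 4·0.23
 = 4.18 + 8.91 + 5.94 + 3.06 + 0.92
 = 23.01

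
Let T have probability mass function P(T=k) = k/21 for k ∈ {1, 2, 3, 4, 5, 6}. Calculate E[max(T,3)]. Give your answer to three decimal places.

E[max(T,3)] = Σ max(t,3)·P(T=t)
 = 3·1/21 + 3·2/21 + 3·1/7 + 4·4/21 + 5·5/21 + 6·2/7
 = 1/7 + 2/7 + 3/7 + 16/21 + 25/21 + 12/7
 = 95/21

4.524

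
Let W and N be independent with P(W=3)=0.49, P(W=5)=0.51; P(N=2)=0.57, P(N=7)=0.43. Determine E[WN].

16.683

E[WN] = Σ_w Σ_n wn · P(W=w)P(N=n)
 = 6·0.2793 + 21·0.2107 + 10·0.2907 + 35·0.2193
 = 1.6758 + 4.4247 + 2.907 + 7.6755
 = 16.683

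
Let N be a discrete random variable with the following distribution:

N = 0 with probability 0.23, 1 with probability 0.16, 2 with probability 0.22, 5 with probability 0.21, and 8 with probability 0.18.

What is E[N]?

3.09

E[N] = Σ n·P(N=n)
 = 0·0.23 + 1·0.16 + 2·0.22 + 5·0.21 + 8·0.18
 = 0 + 0.16 + 0.44 + 1.05 + 1.44
 = 3.09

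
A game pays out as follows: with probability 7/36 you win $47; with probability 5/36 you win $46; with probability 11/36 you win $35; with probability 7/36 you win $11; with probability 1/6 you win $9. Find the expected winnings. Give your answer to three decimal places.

29.861

E[payout] = 47·7/36 + 46·5/36 + 35·11/36 + 11·7/36 + 9·1/6
 = 329/36 + 115/18 + 385/36 + 77/36 + 3/2
 = 1075/36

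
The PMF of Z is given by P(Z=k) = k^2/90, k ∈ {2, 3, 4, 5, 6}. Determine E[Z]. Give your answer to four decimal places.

4.8889

E[Z] = Σ z·P(Z=z)
 = 2·2/45 + 3·1/10 + 4·8/45 + 5·5/18 + 6·2/5
 = 4/45 + 3/10 + 32/45 + 25/18 + 12/5
 = 44/9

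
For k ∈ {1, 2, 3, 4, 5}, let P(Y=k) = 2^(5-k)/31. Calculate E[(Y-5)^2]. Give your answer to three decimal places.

E[(Y-5)^2] = Σ (y-5)^2·P(Y=y)
 = 16·16/31 + 9·8/31 + 4·4/31 + 1·2/31 + 0·1/31
 = 256/31 + 72/31 + 16/31 + 2/31 + 0
 = 346/31

11.161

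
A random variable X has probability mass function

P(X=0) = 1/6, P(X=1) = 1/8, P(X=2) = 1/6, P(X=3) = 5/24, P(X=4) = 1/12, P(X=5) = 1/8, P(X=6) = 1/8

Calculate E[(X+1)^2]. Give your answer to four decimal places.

E[(X+1)^2] = Σ (x+1)^2·P(X=x)
 = 1·1/6 + 4·1/8 + 9·1/6 + 16·5/24 + 25·1/12 + 36·1/8 + 49·1/8
 = 1/6 + 1/2 + 3/2 + 10/3 + 25/12 + 9/2 + 49/8
 = 437/24

18.2083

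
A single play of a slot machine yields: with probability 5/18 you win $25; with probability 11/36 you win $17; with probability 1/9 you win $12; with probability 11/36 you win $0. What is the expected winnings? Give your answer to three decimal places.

13.472

E[payout] = 25·5/18 + 17·11/36 + 12·1/9 + 0·11/36
 = 125/18 + 187/36 + 4/3 + 0
 = 485/36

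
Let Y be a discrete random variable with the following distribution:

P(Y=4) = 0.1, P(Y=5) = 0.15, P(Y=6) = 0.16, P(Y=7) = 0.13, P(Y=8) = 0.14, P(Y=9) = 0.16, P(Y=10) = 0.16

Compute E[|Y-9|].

E[|Y-9|] = Σ |y-9|·P(Y=y)
 = 5·0.1 + 4·0.15 + 3·0.16 + 2·0.13 + 1·0.14 + 0·0.16 + 1·0.16
 = 0.5 + 0.6 + 0.48 + 0.26 + 0.14 + 0 + 0.16
 = 2.14

2.14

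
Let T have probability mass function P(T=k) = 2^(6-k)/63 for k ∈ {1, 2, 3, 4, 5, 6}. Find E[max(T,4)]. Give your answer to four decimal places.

E[max(T,4)] = Σ max(t,4)·P(T=t)
 = 4·32/63 + 4·16/63 + 4·8/63 + 4·4/63 + 5·2/63 + 6·1/63
 = 128/63 + 64/63 + 32/63 + 16/63 + 10/63 + 2/21
 = 256/63

4.0635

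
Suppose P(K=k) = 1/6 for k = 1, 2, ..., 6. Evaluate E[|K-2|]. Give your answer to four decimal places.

1.8333

E[|K-2|] = Σ |k-2|·P(K=k)
 = 1·1/6 + 0·1/6 + 1·1/6 + 2·1/6 + 3·1/6 + 4·1/6
 = 1/6 + 0 + 1/6 + 1/3 + 1/2 + 2/3
 = 11/6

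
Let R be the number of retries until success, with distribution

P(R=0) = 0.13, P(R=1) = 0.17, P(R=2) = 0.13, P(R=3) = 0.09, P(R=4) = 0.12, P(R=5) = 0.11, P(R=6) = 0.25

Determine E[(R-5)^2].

E[(R-5)^2] = Σ (r-5)^2·P(R=r)
 = 25·0.13 + 16·0.17 + 9·0.13 + 4·0.09 + 1·0.12 + 0·0.11 + 1·0.25
 = 3.25 + 2.72 + 1.17 + 0.36 + 0.12 + 0 + 0.25
 = 7.87

7.87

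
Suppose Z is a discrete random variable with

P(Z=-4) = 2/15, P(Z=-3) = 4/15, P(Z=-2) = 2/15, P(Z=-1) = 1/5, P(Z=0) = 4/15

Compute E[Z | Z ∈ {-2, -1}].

-1.4

P(Z ∈ {-2, -1}) = 2/15 + 1/5 = 1/3.
E[Z | Z ∈ {-2, -1}] = [(-2)·2/15 + (-1)·1/5] / (1/3)
 = -7/15 / (1/3)
 = -7/5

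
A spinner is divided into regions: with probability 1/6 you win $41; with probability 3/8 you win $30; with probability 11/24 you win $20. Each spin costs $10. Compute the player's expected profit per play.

E[payout] = 41·1/6 + 30·3/8 + 20·11/24
 = 41/6 + 45/4 + 55/6
 = 109/4
Net = 109/4 - 10 = 69/4

17.25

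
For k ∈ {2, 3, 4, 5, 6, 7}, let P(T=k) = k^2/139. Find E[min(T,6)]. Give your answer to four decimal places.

E[min(T,6)] = Σ min(t,6)·P(T=t)
 = 2·4/139 + 3·9/139 + 4·16/139 + 5·25/139 + 6·36/139 + 6·49/139
 = 8/139 + 27/139 + 64/139 + 125/139 + 216/139 + 294/139
 = 734/139

5.2806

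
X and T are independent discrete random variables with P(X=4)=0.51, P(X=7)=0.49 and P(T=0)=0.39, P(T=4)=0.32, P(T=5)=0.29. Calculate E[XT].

E[XT] = Σ_x Σ_t xt · P(X=x)P(T=t)
 = 0·0.1989 + 16·0.1632 + 20·0.1479 + 0·0.1911 + 28·0.1568 + 35·0.1421
 = 0 + 2.6112 + 2.958 + 0 + 4.3904 + 4.9735
 = 14.9331

14.9331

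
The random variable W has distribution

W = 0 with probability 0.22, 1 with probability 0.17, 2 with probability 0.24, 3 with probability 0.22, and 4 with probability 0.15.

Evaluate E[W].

1.91

E[W] = Σ w·P(W=w)
 = 0·0.22 + 1·0.17 + 2·0.24 + 3·0.22 + 4·0.15
 = 0 + 0.17 + 0.48 + 0.66 + 0.6
 = 1.91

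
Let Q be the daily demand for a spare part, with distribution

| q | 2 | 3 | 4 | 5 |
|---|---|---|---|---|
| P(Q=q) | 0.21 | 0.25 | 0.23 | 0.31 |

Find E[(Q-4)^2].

E[(Q-4)^2] = Σ (q-4)^2·P(Q=q)
 = 4·0.21 + 1·0.25 + 0·0.23 + 1·0.31
 = 0.84 + 0.25 + 0 + 0.31
 = 1.4

1.4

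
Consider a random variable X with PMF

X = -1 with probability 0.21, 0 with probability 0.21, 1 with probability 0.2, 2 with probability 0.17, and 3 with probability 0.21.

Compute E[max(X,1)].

E[max(X,1)] = Σ max(x,1)·P(X=x)
 = 1·0.21 + 1·0.21 + 1·0.2 + 2·0.17 + 3·0.21
 = 0.21 + 0.21 + 0.2 + 0.34 + 0.63
 = 1.59

1.59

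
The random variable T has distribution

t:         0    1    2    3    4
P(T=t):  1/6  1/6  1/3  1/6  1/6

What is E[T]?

E[T] = Σ t·P(T=t)
 = 0·1/6 + 1·1/6 + 2·1/3 + 3·1/6 + 4·1/6
 = 0 + 1/6 + 2/3 + 1/2 + 2/3
 = 2

2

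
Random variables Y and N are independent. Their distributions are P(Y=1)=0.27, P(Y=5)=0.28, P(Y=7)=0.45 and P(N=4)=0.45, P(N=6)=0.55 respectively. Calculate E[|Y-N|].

E[|Y-N|] = Σ_y Σ_n |y-n| · P(Y=y)P(N=n)
 = 3·0.1215 + 5·0.1485 + 1·0.126 + 1·0.154 + 3·0.2025 + 1·0.2475
 = 0.3645 + 0.7425 + 0.126 + 0.154 + 0.6075 + 0.2475
 = 2.242

2.242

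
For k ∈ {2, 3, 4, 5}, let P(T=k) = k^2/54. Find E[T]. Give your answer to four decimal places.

E[T] = Σ t·P(T=t)
 = 2·2/27 + 3·1/6 + 4·8/27 + 5·25/54
 = 4/27 + 1/2 + 32/27 + 125/54
 = 112/27

4.1481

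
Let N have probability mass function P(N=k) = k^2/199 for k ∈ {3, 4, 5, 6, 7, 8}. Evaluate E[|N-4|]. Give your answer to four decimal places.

E[|N-4|] = Σ |n-4|·P(N=n)
 = 1·9/199 + 0·16/199 + 1·25/199 + 2·36/199 + 3·49/199 + 4·64/199
 = 9/199 + 0 + 25/199 + 72/199 + 147/199 + 256/199
 = 509/199

2.5578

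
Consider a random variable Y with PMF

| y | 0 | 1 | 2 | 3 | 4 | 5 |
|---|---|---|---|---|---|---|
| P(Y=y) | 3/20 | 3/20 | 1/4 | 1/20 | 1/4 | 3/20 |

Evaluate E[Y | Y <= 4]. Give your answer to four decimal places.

2.1176

P(Y <= 4) = 3/20 + 3/20 + 1/4 + 1/20 + 1/4 = 17/20.
E[Y | Y <= 4] = [0·3/20 + 1·3/20 + 2·1/4 + 3·1/20 + 4·1/4] / (17/20)
 = 9/5 / (17/20)
 = 36/17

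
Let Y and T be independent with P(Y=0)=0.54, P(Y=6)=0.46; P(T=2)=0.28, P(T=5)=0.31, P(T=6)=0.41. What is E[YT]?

12.6132

E[YT] = Σ_y Σ_t yt · P(Y=y)P(T=t)
 = 0·0.1512 + 0·0.1674 + 0·0.2214 + 12·0.1288 + 30·0.1426 + 36·0.1886
 = 0 + 0 + 0 + 1.5456 + 4.278 + 6.7896
 = 12.6132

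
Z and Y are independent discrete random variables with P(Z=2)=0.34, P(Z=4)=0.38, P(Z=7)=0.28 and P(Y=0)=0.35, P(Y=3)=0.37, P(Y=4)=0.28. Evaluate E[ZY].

9.2768

E[ZY] = Σ_z Σ_y zy · P(Z=z)P(Y=y)
 = 0·0.119 + 6·0.1258 + 8·0.0952 + 0·0.133 + 12·0.1406 + 16·0.1064 + 0·0.098 + 21·0.1036 + 28·0.0784
 = 0 + 0.7548 + 0.7616 + 0 + 1.6872 + 1.7024 + 0 + 2.1756 + 2.1952
 = 9.2768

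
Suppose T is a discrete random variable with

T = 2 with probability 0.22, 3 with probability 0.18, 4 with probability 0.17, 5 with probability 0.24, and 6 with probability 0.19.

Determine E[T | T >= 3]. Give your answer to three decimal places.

P(T >= 3) = 0.18 + 0.17 + 0.24 + 0.19 = 0.78.
E[T | T >= 3] = [3·0.18 + 4·0.17 + 5·0.24 + 6·0.19] / 0.78
 = 3.56 / 0.78
 = 178/39

4.564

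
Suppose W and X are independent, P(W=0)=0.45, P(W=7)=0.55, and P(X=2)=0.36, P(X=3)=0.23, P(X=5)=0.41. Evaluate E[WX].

E[WX] = Σ_w Σ_x wx · P(W=w)P(X=x)
 = 0·0.162 + 0·0.1035 + 0·0.1845 + 14·0.198 + 21·0.1265 + 35·0.2255
 = 0 + 0 + 0 + 2.772 + 2.6565 + 7.8925
 = 13.321

13.321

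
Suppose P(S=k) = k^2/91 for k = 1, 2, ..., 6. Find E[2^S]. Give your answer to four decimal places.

37.9121

E[2^S] = Σ 2^s·P(S=s)
 = 2·1/91 + 4·4/91 + 8·9/91 + 16·16/91 + 32·25/91 + 64·36/91
 = 2/91 + 16/91 + 72/91 + 256/91 + 800/91 + 2304/91
 = 3450/91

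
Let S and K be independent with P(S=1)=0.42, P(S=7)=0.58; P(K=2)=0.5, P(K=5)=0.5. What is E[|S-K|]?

E[|S-K|] = Σ_s Σ_k |s-k| · P(S=s)P(K=k)
 = 1·0.21 + 4·0.21 + 5·0.29 + 2·0.29
 = 0.21 + 0.84 + 1.45 + 0.58
 = 3.08

3.08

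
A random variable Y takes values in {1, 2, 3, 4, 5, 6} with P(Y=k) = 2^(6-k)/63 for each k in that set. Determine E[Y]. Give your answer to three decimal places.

E[Y] = Σ y·P(Y=y)
 = 1·32/63 + 2·16/63 + 3·8/63 + 4·4/63 + 5·2/63 + 6·1/63
 = 32/63 + 32/63 + 8/21 + 16/63 + 10/63 + 2/21
 = 40/21

1.905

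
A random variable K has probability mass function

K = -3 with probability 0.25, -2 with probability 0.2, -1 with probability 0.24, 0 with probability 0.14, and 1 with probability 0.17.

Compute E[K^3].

E[K^3] = Σ k^3·P(K=k)
 = (-27)·0.25 + (-8)·0.2 + (-1)·0.24 + 0·0.14 + 1·0.17
 = (-6.75) + (-1.6) + (-0.24) + 0 + 0.17
 = -8.42

-8.42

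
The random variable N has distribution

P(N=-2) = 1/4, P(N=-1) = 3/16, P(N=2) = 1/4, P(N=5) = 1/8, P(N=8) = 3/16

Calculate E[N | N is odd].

1.4

P(N is odd) = 3/16 + 1/8 = 5/16.
E[N | N is odd] = [(-1)·3/16 + 5·1/8] / (5/16)
 = 7/16 / (5/16)
 = 7/5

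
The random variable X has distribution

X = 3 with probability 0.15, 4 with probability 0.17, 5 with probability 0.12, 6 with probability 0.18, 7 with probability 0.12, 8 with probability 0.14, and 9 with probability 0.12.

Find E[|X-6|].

1.67

E[|X-6|] = Σ |x-6|·P(X=x)
 = 3·0.15 + 2·0.17 + 1·0.12 + 0·0.18 + 1·0.12 + 2·0.14 + 3·0.12
 = 0.45 + 0.34 + 0.12 + 0 + 0.12 + 0.28 + 0.36
 = 1.67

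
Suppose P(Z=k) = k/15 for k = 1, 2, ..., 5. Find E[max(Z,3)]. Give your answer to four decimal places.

3.9333

E[max(Z,3)] = Σ max(z,3)·P(Z=z)
 = 3·1/15 + 3·2/15 + 3·1/5 + 4·4/15 + 5·1/3
 = 1/5 + 2/5 + 3/5 + 16/15 + 5/3
 = 59/15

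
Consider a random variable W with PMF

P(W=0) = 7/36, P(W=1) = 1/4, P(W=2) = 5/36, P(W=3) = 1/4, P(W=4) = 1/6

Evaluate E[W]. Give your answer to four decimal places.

E[W] = Σ w·P(W=w)
 = 0·7/36 + 1·1/4 + 2·5/36 + 3·1/4 + 4·1/6
 = 0 + 1/4 + 5/18 + 3/4 + 2/3
 = 35/18

1.9444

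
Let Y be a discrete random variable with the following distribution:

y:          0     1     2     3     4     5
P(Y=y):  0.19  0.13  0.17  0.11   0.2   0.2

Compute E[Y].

2.6

E[Y] = Σ y·P(Y=y)
 = 0·0.19 + 1·0.13 + 2·0.17 + 3·0.11 + 4·0.2 + 5·0.2
 = 0 + 0.13 + 0.34 + 0.33 + 0.8 + 1
 = 2.6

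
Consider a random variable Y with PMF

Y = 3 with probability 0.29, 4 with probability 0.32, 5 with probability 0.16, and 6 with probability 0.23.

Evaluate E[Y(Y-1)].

15.68

E[Y(Y-1)] = Σ y(y-1)·P(Y=y)
 = 6·0.29 + 12·0.32 + 20·0.16 + 30·0.23
 = 1.74 + 3.84 + 3.2 + 6.9
 = 15.68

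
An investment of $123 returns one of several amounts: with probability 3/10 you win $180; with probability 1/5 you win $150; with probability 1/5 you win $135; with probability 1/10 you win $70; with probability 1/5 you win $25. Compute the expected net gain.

0

E[payout] = 180·3/10 + 150·1/5 + 135·1/5 + 70·1/10 + 25·1/5
 = 54 + 30 + 27 + 7 + 5
 = 123
Net = 123 - 123 = 0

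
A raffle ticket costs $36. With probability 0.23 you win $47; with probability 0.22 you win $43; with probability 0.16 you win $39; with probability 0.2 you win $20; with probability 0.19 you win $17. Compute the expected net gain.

-2.26

E[payout] = 47·0.23 + 43·0.22 + 39·0.16 + 20·0.2 + 17·0.19
 = 10.81 + 9.46 + 6.24 + 4 + 3.23
 = 33.74
Net = 33.74 - 36 = -2.26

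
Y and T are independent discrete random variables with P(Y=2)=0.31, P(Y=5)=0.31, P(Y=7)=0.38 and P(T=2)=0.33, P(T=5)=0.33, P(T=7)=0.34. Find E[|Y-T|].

2.2294

E[|Y-T|] = Σ_y Σ_t |y-t| · P(Y=y)P(T=t)
 = 0·0.1023 + 3·0.1023 + 5·0.1054 + 3·0.1023 + 0·0.1023 + 2·0.1054 + 5·0.1254 + 2·0.1254 + 0·0.1292
 = 0 + 0.3069 + 0.527 + 0.3069 + 0 + 0.2108 + 0.627 + 0.2508 + 0
 = 2.2294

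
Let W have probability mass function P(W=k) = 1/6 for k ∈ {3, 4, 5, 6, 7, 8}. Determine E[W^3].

E[W^3] = Σ w^3·P(W=w)
 = 27·1/6 + 64·1/6 + 125·1/6 + 216·1/6 + 343·1/6 + 512·1/6
 = 9/2 + 32/3 + 125/6 + 36 + 343/6 + 256/3
 = 429/2

214.5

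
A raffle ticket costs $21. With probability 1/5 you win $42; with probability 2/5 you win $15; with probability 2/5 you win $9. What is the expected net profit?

E[payout] = 42·1/5 + 15·2/5 + 9·2/5
 = 42/5 + 6 + 18/5
 = 18
Net = 18 - 21 = -3

-3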